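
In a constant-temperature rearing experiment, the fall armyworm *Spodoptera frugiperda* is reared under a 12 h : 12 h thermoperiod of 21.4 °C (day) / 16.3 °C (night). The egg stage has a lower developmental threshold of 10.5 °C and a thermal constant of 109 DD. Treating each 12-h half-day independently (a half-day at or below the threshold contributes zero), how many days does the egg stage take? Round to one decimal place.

13.1 days

Day half: max(0, 21.4 − 10.5) × 0.5 = 10.9 × 0.5 = 5.45 DD.
Night half: max(0, 16.3 − 10.5) × 0.5 = 5.8 × 0.5 = 2.90 DD.
Per 24 h: 8.35 DD/day.
Duration = 109 / 8.35 = 13.054 ≈ 13.1 days.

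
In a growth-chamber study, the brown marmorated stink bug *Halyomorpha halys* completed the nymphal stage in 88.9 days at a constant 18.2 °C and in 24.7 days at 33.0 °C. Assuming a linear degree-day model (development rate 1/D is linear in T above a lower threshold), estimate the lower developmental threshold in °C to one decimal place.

Under the model K = D·(T − T_b), so D₁·(T₁ − T_b) = D₂·(T₂ − T_b).
88.9·(18.2 − T_b) = 24.7·(33.0 − T_b)
T_b = (88.9·18.2 − 24.7·33.0) / (88.9 − 24.7) = 802.88 / 64.2 = 12.506 °C ≈ 12.5 °C.

12.5 °C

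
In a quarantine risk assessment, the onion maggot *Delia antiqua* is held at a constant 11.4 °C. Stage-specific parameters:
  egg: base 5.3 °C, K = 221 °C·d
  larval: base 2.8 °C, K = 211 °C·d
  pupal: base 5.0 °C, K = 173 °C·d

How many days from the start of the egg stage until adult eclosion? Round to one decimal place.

egg: 221 / (11.4 − 5.3) = 221 / 6.1 = 36.230 d.
larval: 211 / (11.4 − 2.8) = 211 / 8.6 = 24.535 d.
pupal: 173 / (11.4 − 5.0) = 173 / 6.4 = 27.031 d.
Sum = 87.796 ≈ 87.8 days.

87.8 days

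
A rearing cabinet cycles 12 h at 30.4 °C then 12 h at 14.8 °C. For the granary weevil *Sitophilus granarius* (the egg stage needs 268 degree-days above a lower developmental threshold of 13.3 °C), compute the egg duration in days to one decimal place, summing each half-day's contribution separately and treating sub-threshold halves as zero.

28.8 days

Day half: max(0, 30.4 − 13.3) × 0.5 = 17.1 × 0.5 = 8.55 DD.
Night half: max(0, 14.8 − 13.3) × 0.5 = 1.5 × 0.5 = 0.75 DD.
Per 24 h: 9.30 DD/day.
Duration = 268 / 9.30 = 28.817 ≈ 28.8 days.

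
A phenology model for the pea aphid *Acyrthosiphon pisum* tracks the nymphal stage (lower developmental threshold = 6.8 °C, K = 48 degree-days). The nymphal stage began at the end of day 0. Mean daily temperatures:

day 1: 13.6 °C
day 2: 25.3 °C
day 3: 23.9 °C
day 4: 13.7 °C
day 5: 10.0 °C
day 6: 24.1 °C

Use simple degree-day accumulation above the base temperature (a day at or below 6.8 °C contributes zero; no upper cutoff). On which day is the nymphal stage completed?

day 4

Daily DD above 6.8 °C: 6.8, 18.5, 17.1, 6.9, 3.2, 17.3.
Cumulative: 6.8, 25.3, 42.4, 49.3, 52.5, 69.8.
The total first reaches 48 DD on day 4.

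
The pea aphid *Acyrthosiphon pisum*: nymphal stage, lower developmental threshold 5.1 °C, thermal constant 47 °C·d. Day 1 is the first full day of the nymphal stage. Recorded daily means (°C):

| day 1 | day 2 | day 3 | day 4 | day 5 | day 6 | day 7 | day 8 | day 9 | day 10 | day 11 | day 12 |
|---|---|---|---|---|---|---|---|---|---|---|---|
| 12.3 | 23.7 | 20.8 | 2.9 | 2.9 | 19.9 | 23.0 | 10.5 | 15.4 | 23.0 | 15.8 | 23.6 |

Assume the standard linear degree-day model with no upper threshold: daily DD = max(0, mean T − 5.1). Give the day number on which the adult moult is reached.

Daily DD above 5.1 °C: 7.2, 18.6, 15.7, 0.0, 0.0, 14.8, 17.9, 5.4, 10.3, 17.9, 10.7, 18.5.
Cumulative: 7.2, 25.8, 41.5, 41.5, 41.5, 56.3, 74.2, 79.6, 89.9, 107.8, 118.5, 137.0.
The total first reaches 47 DD on day 6.

day 6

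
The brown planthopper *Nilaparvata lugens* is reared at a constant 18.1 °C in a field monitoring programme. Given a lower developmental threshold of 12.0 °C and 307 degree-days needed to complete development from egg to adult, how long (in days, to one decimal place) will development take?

50.3 days

Daily accumulation = 18.1 − 12.0 = 6.1 DD/day.
Duration = 307 / 6.1 = 50.328 ≈ 50.3 days.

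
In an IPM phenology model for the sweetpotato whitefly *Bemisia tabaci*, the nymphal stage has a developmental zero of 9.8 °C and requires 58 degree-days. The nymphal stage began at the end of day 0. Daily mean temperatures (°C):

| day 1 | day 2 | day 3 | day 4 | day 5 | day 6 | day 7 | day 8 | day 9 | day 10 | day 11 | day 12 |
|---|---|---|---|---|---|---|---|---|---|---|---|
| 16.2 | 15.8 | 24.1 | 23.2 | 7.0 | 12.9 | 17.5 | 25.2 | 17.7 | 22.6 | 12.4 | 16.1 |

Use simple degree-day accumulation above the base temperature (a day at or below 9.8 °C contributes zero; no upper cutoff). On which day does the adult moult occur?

Daily DD above 9.8 °C: 6.4, 6.0, 14.3, 13.4, 0.0, 3.1, 7.7, 15.4, 7.9, 12.8, 2.6, 6.3.
Cumulative: 6.4, 12.4, 26.7, 40.1, 40.1, 43.2, 50.9, 66.3, 74.2, 87.0, 89.6, 95.9.
The total first reaches 58 DD on day 8.

day 8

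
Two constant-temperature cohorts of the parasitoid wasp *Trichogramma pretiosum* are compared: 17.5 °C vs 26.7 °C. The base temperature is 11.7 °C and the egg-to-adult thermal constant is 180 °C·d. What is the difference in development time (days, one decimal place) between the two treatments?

19.0 days

At 17.5 °C: 180 / (17.5 − 11.7) = 180 / 5.8 = 31.034 d.
At 26.7 °C: 180 / (26.7 − 11.7) = 180 / 15.0 = 12.000 d.
Difference = |31.034 − 12.000| = 19.034 ≈ 19.0 days.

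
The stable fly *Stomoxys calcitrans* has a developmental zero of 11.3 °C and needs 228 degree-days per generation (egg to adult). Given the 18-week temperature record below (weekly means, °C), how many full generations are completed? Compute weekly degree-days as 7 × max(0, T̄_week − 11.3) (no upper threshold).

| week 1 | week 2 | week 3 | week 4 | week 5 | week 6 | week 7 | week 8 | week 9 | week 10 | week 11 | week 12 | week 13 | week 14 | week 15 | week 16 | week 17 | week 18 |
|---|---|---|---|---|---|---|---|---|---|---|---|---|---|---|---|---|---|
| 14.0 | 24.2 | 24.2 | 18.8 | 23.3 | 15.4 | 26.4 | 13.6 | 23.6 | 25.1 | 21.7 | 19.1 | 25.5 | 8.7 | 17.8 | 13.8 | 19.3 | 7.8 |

4 generations

Weekly DD (7 × max(0, T̄ − 11.3)): 18.9, 90.3, 90.3, 52.5, 84.0, 28.7, 105.7, 16.1, 86.1, 96.6, 72.8, 54.6, 99.4, 0.0, 45.5, 17.5, 56.0, 0.0.
Season total = 1015.0 DD.
Complete generations = ⌊1015.0 / 228⌋ = 4.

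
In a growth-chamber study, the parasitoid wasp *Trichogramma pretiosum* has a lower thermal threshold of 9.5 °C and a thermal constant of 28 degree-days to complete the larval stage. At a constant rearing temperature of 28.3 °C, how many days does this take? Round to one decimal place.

1.5 days

Daily accumulation = 28.3 − 9.5 = 18.8 DD/day.
Duration = 28 / 18.8 = 1.489 ≈ 1.5 days.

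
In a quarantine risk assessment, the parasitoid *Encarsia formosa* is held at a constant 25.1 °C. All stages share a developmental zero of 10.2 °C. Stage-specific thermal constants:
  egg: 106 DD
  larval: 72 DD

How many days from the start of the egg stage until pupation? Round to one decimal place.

Daily accumulation at 25.1 °C = 25.1 − 10.2 = 14.9 DD/day.
Total K = 106 + 72 = 178 DD.
Total duration = 178 / 14.9 = 11.946 ≈ 11.9 days.

11.9 days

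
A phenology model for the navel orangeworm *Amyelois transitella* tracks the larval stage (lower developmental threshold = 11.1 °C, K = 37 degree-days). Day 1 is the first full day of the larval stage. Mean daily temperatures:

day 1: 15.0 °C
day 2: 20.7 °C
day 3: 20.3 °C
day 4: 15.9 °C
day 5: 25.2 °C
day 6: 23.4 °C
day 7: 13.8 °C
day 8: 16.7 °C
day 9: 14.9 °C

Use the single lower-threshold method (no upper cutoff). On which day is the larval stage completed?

Daily DD above 11.1 °C: 3.9, 9.6, 9.2, 4.8, 14.1, 12.3, 2.7, 5.6, 3.8.
Cumulative: 3.9, 13.5, 22.7, 27.5, 41.6, 53.9, 56.6, 62.2, 66.0.
The total first reaches 37 DD on day 5.

day 5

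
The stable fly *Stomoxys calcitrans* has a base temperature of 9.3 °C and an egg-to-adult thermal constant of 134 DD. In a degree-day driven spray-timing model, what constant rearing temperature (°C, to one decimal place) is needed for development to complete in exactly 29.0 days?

13.9 °C

Required daily accumulation = 134 / 29.0 = 4.621 DD/day.
T = T_base + 4.621 = 9.3 + 4.621 = 13.921 ≈ 13.9 °C.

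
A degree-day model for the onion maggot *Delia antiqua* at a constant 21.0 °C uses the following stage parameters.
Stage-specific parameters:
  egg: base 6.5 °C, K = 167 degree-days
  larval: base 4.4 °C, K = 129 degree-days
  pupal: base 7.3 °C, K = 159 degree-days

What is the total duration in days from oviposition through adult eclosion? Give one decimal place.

30.9 days

egg: 167 / (21.0 − 6.5) = 167 / 14.5 = 11.517 d.
larval: 129 / (21.0 − 4.4) = 129 / 16.6 = 7.771 d.
pupal: 159 / (21.0 − 7.3) = 159 / 13.7 = 11.606 d.
Sum = 30.894 ≈ 30.9 days.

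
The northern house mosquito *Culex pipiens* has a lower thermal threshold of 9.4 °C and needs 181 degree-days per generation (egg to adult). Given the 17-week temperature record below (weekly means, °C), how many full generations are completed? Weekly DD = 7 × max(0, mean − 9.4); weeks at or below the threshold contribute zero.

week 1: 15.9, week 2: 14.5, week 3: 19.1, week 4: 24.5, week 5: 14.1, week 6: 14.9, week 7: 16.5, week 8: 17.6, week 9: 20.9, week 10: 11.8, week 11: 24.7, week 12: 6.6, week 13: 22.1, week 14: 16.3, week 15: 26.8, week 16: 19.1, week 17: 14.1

5 generations

Weekly DD (7 × max(0, T̄ − 9.4)): 45.5, 35.7, 67.9, 105.7, 32.9, 38.5, 49.7, 57.4, 80.5, 16.8, 107.1, 0.0, 88.9, 48.3, 121.8, 67.9, 32.9.
Season total = 997.5 DD.
Complete generations = ⌊997.5 / 181⌋ = 5.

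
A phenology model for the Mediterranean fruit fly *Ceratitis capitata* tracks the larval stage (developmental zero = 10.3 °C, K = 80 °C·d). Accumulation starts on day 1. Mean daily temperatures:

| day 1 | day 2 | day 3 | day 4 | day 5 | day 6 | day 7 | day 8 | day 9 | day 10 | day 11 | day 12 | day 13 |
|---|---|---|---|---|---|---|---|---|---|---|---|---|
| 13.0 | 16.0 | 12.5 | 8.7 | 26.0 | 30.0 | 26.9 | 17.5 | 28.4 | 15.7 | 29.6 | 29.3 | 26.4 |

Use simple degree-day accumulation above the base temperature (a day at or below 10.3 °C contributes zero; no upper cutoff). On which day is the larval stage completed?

day 9

Daily DD above 10.3 °C: 2.7, 5.7, 2.2, 0.0, 15.7, 19.7, 16.6, 7.2, 18.1, 5.4, 19.3, 19.0, 16.1.
Cumulative: 2.7, 8.4, 10.6, 10.6, 26.3, 46.0, 62.6, 69.8, 87.9, 93.3, 112.6, 131.6, 147.7.
The total first reaches 80 DD on day 9.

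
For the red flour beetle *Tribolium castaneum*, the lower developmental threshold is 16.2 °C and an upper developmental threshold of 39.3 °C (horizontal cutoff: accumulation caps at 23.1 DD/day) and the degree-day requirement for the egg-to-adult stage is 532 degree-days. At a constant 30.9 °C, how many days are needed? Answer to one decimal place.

36.2 days

Daily accumulation = 30.9 − 16.2 = 14.7 DD/day.
Duration = 532 / 14.7 = 36.190 ≈ 36.2 days.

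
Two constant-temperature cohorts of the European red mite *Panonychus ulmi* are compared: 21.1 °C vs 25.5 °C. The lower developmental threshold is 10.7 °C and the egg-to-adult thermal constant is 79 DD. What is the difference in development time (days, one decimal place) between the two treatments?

At 21.1 °C: 79 / (21.1 − 10.7) = 79 / 10.4 = 7.596 d.
At 25.5 °C: 79 / (25.5 − 10.7) = 79 / 14.8 = 5.338 d.
Difference = |7.596 − 5.338| = 2.258 ≈ 2.3 days.

2.3 days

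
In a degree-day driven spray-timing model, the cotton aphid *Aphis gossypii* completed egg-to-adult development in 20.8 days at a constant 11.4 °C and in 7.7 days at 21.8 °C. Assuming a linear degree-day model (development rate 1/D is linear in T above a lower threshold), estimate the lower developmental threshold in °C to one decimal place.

Linear rate model ⇒ the product D·(T − T_b) is constant across temperatures.
20.8·(11.4 − T_b) = 7.7·(21.8 − T_b)
T_b = (20.8·11.4 − 7.7·21.8) / (20.8 − 7.7) = 69.26 / 13.1 = 5.287 °C ≈ 5.3 °C.

5.3 °C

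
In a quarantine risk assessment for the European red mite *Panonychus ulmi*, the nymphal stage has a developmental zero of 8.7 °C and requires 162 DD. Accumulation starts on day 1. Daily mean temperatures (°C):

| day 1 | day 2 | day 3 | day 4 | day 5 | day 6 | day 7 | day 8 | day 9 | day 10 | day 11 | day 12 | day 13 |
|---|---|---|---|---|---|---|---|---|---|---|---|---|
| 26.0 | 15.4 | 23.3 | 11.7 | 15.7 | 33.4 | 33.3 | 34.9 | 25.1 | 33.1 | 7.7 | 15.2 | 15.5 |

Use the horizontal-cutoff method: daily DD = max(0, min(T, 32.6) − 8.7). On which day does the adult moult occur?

Daily DD above 8.7 °C (capped at 23.9): 17.3, 6.7, 14.6, 3.0, 7.0, 23.9, 23.9, 23.9, 16.4, 23.9, 0.0, 6.5, 6.8.
Cumulative: 17.3, 24.0, 38.6, 41.6, 48.6, 72.5, 96.4, 120.3, 136.7, 160.6, 160.6, 167.1, 173.9.
The total first reaches 162 DD on day 12.

day 12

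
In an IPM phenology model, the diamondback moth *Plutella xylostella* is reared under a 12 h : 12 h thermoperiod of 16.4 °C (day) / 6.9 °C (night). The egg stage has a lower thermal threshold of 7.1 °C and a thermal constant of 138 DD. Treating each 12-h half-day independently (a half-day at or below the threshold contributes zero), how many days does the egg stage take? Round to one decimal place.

29.7 days

Day half: max(0, 16.4 − 7.1) × 0.5 = 9.3 × 0.5 = 4.65 DD.
Night half: max(0, 6.9 − 7.1) × 0.5 = 0.0 × 0.5 = 0.00 DD.
Per 24 h: 4.65 DD/day.
Duration = 138 / 4.65 = 29.677 ≈ 29.7 days.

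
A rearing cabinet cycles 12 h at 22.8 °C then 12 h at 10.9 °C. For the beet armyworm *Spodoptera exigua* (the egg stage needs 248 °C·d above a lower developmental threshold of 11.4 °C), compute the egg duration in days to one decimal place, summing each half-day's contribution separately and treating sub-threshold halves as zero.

Day half: max(0, 22.8 − 11.4) × 0.5 = 11.4 × 0.5 = 5.70 DD.
Night half: max(0, 10.9 − 11.4) × 0.5 = 0.0 × 0.5 = 0.00 DD.
Per 24 h: 5.70 DD/day.
Duration = 248 / 5.70 = 43.509 ≈ 43.5 days.

43.5 days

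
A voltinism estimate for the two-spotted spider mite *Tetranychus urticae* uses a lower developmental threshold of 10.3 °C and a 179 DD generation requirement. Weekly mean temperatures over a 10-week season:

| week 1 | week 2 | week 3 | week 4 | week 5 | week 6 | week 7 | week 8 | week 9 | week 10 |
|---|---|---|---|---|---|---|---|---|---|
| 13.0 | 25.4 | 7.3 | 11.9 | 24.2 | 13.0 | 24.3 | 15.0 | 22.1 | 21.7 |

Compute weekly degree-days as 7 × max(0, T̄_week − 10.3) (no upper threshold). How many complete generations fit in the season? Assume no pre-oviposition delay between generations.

3 generations

Weekly DD (7 × max(0, T̄ − 10.3)): 18.9, 105.7, 0.0, 11.2, 97.3, 18.9, 98.0, 32.9, 82.6, 79.8.
Season total = 545.3 DD.
Complete generations = ⌊545.3 / 179⌋ = 3.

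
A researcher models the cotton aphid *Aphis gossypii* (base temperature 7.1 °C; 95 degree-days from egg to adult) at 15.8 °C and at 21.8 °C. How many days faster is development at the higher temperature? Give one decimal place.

At 15.8 °C: 95 / (15.8 − 7.1) = 95 / 8.7 = 10.920 d.
At 21.8 °C: 95 / (21.8 − 7.1) = 95 / 14.7 = 6.463 d.
Difference = |10.920 − 6.463| = 4.457 ≈ 4.5 days.

4.5 days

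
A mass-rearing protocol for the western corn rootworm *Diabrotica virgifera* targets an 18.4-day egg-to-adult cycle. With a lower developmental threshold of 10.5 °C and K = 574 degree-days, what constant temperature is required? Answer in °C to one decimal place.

Required daily accumulation = 574 / 18.4 = 31.196 DD/day.
T = T_base + 31.196 = 10.5 + 31.196 = 41.696 ≈ 41.7 °C.

41.7 °C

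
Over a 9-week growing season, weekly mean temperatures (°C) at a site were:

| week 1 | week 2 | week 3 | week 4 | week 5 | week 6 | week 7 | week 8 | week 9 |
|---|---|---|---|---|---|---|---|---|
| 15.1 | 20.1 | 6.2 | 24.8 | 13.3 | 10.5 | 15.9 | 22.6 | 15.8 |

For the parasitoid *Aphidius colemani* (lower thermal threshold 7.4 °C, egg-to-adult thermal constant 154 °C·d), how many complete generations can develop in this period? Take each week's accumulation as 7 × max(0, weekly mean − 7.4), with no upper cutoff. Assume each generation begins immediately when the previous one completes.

Weekly DD (7 × max(0, T̄ − 7.4)): 53.9, 88.9, 0.0, 121.8, 41.3, 21.7, 59.5, 106.4, 58.8.
Season total = 552.3 DD.
Complete generations = ⌊552.3 / 154⌋ = 3.

3 generations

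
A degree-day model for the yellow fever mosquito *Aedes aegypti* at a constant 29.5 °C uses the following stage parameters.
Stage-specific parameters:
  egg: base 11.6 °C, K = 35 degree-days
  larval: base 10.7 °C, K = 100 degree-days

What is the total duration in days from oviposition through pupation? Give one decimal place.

egg: 35 / (29.5 − 11.6) = 35 / 17.9 = 1.955 d.
larval: 100 / (29.5 − 10.7) = 100 / 18.8 = 5.319 d.
Sum = 7.274 ≈ 7.3 days.

7.3 days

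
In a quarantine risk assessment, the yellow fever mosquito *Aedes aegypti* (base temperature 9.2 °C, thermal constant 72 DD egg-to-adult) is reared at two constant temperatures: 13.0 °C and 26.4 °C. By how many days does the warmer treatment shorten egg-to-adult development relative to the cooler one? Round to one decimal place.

At 13.0 °C: 72 / (13.0 − 9.2) = 72 / 3.8 = 18.947 d.
At 26.4 °C: 72 / (26.4 − 9.2) = 72 / 17.2 = 4.186 d.
Difference = |18.947 − 4.186| = 14.761 ≈ 14.8 days.

14.8 days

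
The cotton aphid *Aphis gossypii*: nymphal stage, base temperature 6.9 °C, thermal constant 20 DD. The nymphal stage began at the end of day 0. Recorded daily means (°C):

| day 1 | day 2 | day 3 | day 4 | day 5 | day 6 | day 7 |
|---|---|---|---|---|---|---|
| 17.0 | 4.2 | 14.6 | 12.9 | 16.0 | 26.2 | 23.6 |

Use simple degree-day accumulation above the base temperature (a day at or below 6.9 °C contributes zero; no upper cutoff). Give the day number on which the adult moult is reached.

day 4

Daily DD above 6.9 °C: 10.1, 0.0, 7.7, 6.0, 9.1, 19.3, 16.7.
Cumulative: 10.1, 10.1, 17.8, 23.8, 32.9, 52.2, 68.9.
The total first reaches 20 DD on day 4.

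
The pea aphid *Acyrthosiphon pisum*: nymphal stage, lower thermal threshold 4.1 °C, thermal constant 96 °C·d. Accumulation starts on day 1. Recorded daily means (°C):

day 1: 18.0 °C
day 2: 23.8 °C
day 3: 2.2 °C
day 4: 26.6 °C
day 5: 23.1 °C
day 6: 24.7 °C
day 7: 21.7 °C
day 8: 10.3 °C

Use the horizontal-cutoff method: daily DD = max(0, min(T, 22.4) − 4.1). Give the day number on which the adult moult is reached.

Daily DD above 4.1 °C (capped at 18.3): 13.9, 18.3, 0.0, 18.3, 18.3, 18.3, 17.6, 6.2.
Cumulative: 13.9, 32.2, 32.2, 50.5, 68.8, 87.1, 104.7, 110.9.
The total first reaches 96 DD on day 7.

day 7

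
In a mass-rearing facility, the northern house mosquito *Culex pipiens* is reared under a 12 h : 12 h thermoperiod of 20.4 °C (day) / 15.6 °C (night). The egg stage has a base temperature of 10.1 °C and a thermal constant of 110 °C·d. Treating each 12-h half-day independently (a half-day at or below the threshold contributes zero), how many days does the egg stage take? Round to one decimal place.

13.9 days

Day half: max(0, 20.4 − 10.1) × 0.5 = 10.3 × 0.5 = 5.15 DD.
Night half: max(0, 15.6 − 10.1) × 0.5 = 5.5 × 0.5 = 2.75 DD.
Per 24 h: 7.90 DD/day.
Duration = 110 / 7.90 = 13.924 ≈ 13.9 days.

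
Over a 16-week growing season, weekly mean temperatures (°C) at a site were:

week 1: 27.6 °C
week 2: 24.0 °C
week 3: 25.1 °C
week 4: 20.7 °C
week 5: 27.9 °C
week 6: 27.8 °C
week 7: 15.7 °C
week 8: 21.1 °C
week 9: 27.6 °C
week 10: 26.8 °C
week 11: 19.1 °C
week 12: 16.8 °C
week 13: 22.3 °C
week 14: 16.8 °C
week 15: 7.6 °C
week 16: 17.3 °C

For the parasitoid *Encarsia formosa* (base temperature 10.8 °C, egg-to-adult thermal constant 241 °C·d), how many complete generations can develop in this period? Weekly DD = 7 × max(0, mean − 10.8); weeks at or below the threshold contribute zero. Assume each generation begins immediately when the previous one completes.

Weekly DD (7 × max(0, T̄ − 10.8)): 117.6, 92.4, 100.1, 69.3, 119.7, 119.0, 34.3, 72.1, 117.6, 112.0, 58.1, 42.0, 80.5, 42.0, 0.0, 45.5.
Season total = 1222.2 DD.
Complete generations = ⌊1222.2 / 241⌋ = 5.

5 generations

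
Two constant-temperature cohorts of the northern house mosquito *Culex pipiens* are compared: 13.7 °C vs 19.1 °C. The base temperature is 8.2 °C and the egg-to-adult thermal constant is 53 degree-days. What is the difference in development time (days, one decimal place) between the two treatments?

At 13.7 °C: 53 / (13.7 − 8.2) = 53 / 5.5 = 9.636 d.
At 19.1 °C: 53 / (19.1 − 8.2) = 53 / 10.9 = 4.862 d.
Difference = |9.636 − 4.862| = 4.774 ≈ 4.8 days.

4.8 days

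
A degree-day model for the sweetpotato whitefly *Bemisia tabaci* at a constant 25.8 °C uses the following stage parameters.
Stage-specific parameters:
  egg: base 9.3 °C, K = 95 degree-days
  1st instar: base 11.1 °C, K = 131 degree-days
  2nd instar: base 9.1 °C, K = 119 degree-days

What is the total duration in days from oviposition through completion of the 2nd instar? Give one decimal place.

21.8 days

egg: 95 / (25.8 − 9.3) = 95 / 16.5 = 5.758 d.
1st instar: 131 / (25.8 − 11.1) = 131 / 14.7 = 8.912 d.
2nd instar: 119 / (25.8 − 9.1) = 119 / 16.7 = 7.126 d.
Sum = 21.795 ≈ 21.8 days.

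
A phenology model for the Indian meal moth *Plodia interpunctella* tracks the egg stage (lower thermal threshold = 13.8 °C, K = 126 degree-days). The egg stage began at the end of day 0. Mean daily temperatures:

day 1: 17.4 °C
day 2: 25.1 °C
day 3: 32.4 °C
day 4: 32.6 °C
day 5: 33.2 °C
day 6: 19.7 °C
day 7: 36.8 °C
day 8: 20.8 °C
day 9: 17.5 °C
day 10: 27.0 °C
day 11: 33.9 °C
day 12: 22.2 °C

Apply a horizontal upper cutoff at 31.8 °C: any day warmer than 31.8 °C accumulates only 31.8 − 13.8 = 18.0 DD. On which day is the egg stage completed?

day 11

Daily DD above 13.8 °C (capped at 18.0): 3.6, 11.3, 18.0, 18.0, 18.0, 5.9, 18.0, 7.0, 3.7, 13.2, 18.0, 8.4.
Cumulative: 3.6, 14.9, 32.9, 50.9, 68.9, 74.8, 92.8, 99.8, 103.5, 116.7, 134.7, 143.1.
The total first reaches 126 DD on day 11.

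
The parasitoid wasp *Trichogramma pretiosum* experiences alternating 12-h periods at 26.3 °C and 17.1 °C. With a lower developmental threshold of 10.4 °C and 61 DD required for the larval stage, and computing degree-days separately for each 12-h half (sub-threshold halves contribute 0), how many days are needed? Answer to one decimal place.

5.4 days

Day half: max(0, 26.3 − 10.4) × 0.5 = 15.9 × 0.5 = 7.95 DD.
Night half: max(0, 17.1 − 10.4) × 0.5 = 6.7 × 0.5 = 3.35 DD.
Per 24 h: 11.30 DD/day.
Duration = 61 / 11.30 = 5.398 ≈ 5.4 days.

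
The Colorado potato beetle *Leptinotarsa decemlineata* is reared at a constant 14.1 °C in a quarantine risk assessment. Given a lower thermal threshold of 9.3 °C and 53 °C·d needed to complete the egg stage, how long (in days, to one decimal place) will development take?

11.0 days

Daily accumulation = 14.1 − 9.3 = 4.8 DD/day.
Duration = 53 / 4.8 = 11.042 ≈ 11.0 days.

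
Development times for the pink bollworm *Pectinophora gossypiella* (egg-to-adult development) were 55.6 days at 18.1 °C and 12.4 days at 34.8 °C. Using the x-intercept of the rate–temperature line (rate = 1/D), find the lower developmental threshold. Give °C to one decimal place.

13.3 °C

Linear rate model ⇒ the product D·(T − T_b) is constant across temperatures.
55.6·(18.1 − T_b) = 12.4·(34.8 − T_b)
T_b = (55.6·18.1 − 12.4·34.8) / (55.6 − 12.4) = 574.84 / 43.2 = 13.306 °C ≈ 13.3 °C.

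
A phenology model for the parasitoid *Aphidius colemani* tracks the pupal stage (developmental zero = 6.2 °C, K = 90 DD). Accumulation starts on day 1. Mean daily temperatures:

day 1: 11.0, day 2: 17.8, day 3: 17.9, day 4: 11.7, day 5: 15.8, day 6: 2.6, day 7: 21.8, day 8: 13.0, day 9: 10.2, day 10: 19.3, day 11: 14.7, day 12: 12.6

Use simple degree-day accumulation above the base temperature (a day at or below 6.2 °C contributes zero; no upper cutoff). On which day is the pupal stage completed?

day 11

Daily DD above 6.2 °C: 4.8, 11.6, 11.7, 5.5, 9.6, 0.0, 15.6, 6.8, 4.0, 13.1, 8.5, 6.4.
Cumulative: 4.8, 16.4, 28.1, 33.6, 43.2, 43.2, 58.8, 65.6, 69.6, 82.7, 91.2, 97.6.
The total first reaches 90 DD on day 11.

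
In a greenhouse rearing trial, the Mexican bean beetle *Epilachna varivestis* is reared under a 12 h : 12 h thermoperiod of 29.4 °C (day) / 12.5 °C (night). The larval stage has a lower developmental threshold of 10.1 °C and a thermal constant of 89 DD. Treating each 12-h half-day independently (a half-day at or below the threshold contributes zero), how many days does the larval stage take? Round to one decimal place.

Day half: max(0, 29.4 − 10.1) × 0.5 = 19.3 × 0.5 = 9.65 DD.
Night half: max(0, 12.5 − 10.1) × 0.5 = 2.4 × 0.5 = 1.20 DD.
Per 24 h: 10.85 DD/day.
Duration = 89 / 10.85 = 8.203 ≈ 8.2 days.

8.2 days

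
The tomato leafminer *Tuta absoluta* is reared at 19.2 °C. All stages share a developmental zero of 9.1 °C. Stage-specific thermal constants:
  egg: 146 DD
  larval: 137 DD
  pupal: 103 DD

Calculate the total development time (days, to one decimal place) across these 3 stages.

Daily accumulation at 19.2 °C = 19.2 − 9.1 = 10.1 DD/day.
Total K = 146 + 137 + 103 = 386 DD.
Total duration = 386 / 10.1 = 38.218 ≈ 38.2 days.

38.2 days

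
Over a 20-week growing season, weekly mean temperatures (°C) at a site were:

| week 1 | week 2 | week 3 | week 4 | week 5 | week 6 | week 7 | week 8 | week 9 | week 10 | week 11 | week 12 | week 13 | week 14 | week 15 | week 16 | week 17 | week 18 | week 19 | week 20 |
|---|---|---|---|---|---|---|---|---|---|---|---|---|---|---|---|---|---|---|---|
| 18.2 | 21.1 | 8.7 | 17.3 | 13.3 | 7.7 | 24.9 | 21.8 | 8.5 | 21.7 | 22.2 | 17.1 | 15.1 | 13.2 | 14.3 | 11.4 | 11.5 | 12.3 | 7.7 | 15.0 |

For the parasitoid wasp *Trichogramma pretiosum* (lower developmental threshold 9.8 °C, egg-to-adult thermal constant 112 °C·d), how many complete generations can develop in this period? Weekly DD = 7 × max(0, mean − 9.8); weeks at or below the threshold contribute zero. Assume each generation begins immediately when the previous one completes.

Weekly DD (7 × max(0, T̄ − 9.8)): 58.8, 79.1, 0.0, 52.5, 24.5, 0.0, 105.7, 84.0, 0.0, 83.3, 86.8, 51.1, 37.1, 23.8, 31.5, 11.2, 11.9, 17.5, 0.0, 36.4.
Season total = 795.2 DD.
Complete generations = ⌊795.2 / 112⌋ = 7.

7 generations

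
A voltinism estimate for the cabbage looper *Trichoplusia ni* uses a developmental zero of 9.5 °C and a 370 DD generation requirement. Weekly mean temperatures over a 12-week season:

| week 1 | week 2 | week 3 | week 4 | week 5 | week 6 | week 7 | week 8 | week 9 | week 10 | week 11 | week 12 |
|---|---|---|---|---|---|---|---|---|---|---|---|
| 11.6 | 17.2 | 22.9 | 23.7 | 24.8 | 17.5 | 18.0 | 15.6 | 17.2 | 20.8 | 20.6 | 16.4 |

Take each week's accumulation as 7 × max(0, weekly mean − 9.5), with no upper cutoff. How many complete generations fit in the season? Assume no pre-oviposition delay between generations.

2 generations

Weekly DD (7 × max(0, T̄ − 9.5)): 14.7, 53.9, 93.8, 99.4, 107.1, 56.0, 59.5, 42.7, 53.9, 79.1, 77.7, 48.3.
Season total = 786.1 DD.
Complete generations = ⌊786.1 / 370⌋ = 2.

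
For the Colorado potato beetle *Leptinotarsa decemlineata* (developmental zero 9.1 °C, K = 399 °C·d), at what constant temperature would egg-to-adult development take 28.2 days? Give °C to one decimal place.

23.2 °C

Required daily accumulation = 399 / 28.2 = 14.149 DD/day.
T = T_base + 14.149 = 9.1 + 14.149 = 23.249 ≈ 23.2 °C.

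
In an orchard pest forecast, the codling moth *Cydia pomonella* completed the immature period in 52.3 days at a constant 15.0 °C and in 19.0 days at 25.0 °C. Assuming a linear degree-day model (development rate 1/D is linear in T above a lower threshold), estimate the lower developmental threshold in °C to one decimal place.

Under the model K = D·(T − T_b), so D₁·(T₁ − T_b) = D₂·(T₂ − T_b).
52.3·(15.0 − T_b) = 19.0·(25.0 − T_b)
T_b = (52.3·15.0 − 19.0·25.0) / (52.3 − 19.0) = 309.50 / 33.3 = 9.294 °C ≈ 9.3 °C.

9.3 °C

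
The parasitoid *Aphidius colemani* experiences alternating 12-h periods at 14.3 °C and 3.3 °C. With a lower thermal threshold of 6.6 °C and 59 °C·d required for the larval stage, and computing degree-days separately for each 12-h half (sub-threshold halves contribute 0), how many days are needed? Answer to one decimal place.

Day half: max(0, 14.3 − 6.6) × 0.5 = 7.7 × 0.5 = 3.85 DD.
Night half: max(0, 3.3 − 6.6) × 0.5 = 0.0 × 0.5 = 0.00 DD.
Per 24 h: 3.85 DD/day.
Duration = 59 / 3.85 = 15.325 ≈ 15.3 days.

15.3 days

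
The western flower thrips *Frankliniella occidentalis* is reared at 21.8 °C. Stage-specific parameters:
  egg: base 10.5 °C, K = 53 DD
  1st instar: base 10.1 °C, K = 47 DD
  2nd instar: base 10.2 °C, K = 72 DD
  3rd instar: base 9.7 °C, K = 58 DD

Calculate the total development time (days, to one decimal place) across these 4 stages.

19.7 days

egg: 53 / (21.8 − 10.5) = 53 / 11.3 = 4.690 d.
1st instar: 47 / (21.8 − 10.1) = 47 / 11.7 = 4.017 d.
2nd instar: 72 / (21.8 − 10.2) = 72 / 11.6 = 6.207 d.
3rd instar: 58 / (21.8 − 9.7) = 58 / 12.1 = 4.793 d.
Sum = 19.708 ≈ 19.7 days.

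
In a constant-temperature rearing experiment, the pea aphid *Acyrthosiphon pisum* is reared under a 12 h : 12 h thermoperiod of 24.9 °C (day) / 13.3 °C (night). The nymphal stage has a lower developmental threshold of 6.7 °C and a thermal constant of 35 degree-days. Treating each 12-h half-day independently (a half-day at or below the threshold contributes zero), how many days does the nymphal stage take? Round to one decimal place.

Day half: max(0, 24.9 − 6.7) × 0.5 = 18.2 × 0.5 = 9.10 DD.
Night half: max(0, 13.3 − 6.7) × 0.5 = 6.6 × 0.5 = 3.30 DD.
Per 24 h: 12.40 DD/day.
Duration = 35 / 12.40 = 2.823 ≈ 2.8 days.

2.8 days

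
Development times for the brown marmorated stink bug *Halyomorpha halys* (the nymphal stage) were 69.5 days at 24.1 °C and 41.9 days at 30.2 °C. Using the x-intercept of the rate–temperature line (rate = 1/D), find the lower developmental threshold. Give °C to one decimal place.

14.8 °C

Under the model K = D·(T − T_b), so D₁·(T₁ − T_b) = D₂·(T₂ − T_b).
69.5·(24.1 − T_b) = 41.9·(30.2 − T_b)
T_b = (69.5·24.1 − 41.9·30.2) / (69.5 − 41.9) = 409.57 / 27.6 = 14.839 °C ≈ 14.8 °C.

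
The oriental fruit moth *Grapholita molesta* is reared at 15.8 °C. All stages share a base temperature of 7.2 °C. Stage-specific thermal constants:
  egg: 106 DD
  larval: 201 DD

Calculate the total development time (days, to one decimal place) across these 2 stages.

Daily accumulation at 15.8 °C = 15.8 − 7.2 = 8.6 DD/day.
Total K = 106 + 201 = 307 DD.
Total duration = 307 / 8.6 = 35.698 ≈ 35.7 days.

35.7 days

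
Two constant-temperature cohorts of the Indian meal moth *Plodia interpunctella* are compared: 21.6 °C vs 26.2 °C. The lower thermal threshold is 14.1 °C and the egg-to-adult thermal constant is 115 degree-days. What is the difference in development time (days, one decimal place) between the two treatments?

5.8 days

At 21.6 °C: 115 / (21.6 − 14.1) = 115 / 7.5 = 15.333 d.
At 26.2 °C: 115 / (26.2 − 14.1) = 115 / 12.1 = 9.504 d.
Difference = |15.333 − 9.504| = 5.829 ≈ 5.8 days.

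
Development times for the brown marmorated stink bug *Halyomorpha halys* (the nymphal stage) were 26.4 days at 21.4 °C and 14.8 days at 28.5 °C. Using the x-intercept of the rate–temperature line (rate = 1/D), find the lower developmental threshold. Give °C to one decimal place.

12.3 °C

Equal thermal constants: D₁(T₁ − T_b) = D₂(T₂ − T_b).
26.4·(21.4 − T_b) = 14.8·(28.5 − T_b)
T_b = (26.4·21.4 − 14.8·28.5) / (26.4 − 14.8) = 143.16 / 11.6 = 12.341 °C ≈ 12.3 °C.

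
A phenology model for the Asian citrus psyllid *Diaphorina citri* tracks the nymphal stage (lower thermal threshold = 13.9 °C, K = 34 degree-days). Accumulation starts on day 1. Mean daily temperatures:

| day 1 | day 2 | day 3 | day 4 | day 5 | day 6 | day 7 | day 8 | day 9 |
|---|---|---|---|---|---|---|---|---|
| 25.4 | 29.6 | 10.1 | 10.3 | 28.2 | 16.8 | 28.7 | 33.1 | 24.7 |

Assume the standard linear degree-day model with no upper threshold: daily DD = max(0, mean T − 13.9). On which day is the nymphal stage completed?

Daily DD above 13.9 °C: 11.5, 15.7, 0.0, 0.0, 14.3, 2.9, 14.8, 19.2, 10.8.
Cumulative: 11.5, 27.2, 27.2, 27.2, 41.5, 44.4, 59.2, 78.4, 89.2.
The total first reaches 34 DD on day 5.

day 5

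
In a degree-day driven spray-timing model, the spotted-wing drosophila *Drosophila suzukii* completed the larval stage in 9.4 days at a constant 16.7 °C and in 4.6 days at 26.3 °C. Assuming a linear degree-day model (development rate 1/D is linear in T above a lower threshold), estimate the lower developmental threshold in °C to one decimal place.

7.5 °C

Equal thermal constants: D₁(T₁ − T_b) = D₂(T₂ − T_b).
9.4·(16.7 − T_b) = 4.6·(26.3 − T_b)
T_b = (9.4·16.7 − 4.6·26.3) / (9.4 − 4.6) = 36.00 / 4.8 = 7.500 °C ≈ 7.5 °C.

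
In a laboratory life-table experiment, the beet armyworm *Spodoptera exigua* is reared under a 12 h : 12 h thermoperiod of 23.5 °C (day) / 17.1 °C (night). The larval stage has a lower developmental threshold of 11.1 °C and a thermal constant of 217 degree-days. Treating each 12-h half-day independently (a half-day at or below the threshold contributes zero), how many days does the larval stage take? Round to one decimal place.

23.6 days

Day half: max(0, 23.5 − 11.1) × 0.5 = 12.4 × 0.5 = 6.20 DD.
Night half: max(0, 17.1 − 11.1) × 0.5 = 6.0 × 0.5 = 3.00 DD.
Per 24 h: 9.20 DD/day.
Duration = 217 / 9.20 = 23.587 ≈ 23.6 days.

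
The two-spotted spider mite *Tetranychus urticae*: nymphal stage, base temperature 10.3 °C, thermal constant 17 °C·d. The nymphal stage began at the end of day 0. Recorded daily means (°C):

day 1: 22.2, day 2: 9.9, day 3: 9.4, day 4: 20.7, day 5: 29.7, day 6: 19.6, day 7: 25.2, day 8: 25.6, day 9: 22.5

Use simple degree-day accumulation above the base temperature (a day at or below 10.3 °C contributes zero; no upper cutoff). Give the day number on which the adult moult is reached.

Daily DD above 10.3 °C: 11.9, 0.0, 0.0, 10.4, 19.4, 9.3, 14.9, 15.3, 12.2.
Cumulative: 11.9, 11.9, 11.9, 22.3, 41.7, 51.0, 65.9, 81.2, 93.4.
The total first reaches 17 DD on day 4.

day 4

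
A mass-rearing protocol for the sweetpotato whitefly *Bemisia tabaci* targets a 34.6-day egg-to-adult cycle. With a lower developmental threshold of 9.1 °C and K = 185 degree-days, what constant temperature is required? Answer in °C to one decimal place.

14.4 °C

Required daily accumulation = 185 / 34.6 = 5.347 DD/day.
T = T_base + 5.347 = 9.1 + 5.347 = 14.447 ≈ 14.4 °C.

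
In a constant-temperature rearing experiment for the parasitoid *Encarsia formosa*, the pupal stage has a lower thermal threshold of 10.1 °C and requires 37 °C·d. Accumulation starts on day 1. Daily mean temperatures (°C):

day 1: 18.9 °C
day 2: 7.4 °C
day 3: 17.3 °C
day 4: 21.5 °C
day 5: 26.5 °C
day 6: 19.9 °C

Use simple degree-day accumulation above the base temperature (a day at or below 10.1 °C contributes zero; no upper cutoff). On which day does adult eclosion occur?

day 5

Daily DD above 10.1 °C: 8.8, 0.0, 7.2, 11.4, 16.4, 9.8.
Cumulative: 8.8, 8.8, 16.0, 27.4, 43.8, 53.6.
The total first reaches 37 DD on day 5.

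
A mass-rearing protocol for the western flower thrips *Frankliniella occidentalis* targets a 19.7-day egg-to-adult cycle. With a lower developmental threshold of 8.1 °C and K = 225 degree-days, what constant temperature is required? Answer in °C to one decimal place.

Required daily accumulation = 225 / 19.7 = 11.421 DD/day.
T = T_base + 11.421 = 8.1 + 11.421 = 19.521 ≈ 19.5 °C.

19.5 °C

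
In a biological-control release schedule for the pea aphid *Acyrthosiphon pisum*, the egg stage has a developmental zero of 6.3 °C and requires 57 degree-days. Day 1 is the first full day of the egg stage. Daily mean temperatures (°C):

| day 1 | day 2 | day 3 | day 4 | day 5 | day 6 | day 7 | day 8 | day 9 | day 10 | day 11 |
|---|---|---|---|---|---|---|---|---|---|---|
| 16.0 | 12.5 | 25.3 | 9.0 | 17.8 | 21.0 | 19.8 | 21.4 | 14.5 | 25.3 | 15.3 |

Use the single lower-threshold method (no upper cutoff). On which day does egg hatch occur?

Daily DD above 6.3 °C: 9.7, 6.2, 19.0, 2.7, 11.5, 14.7, 13.5, 15.1, 8.2, 19.0, 9.0.
Cumulative: 9.7, 15.9, 34.9, 37.6, 49.1, 63.8, 77.3, 92.4, 100.6, 119.6, 128.6.
The total first reaches 57 DD on day 6.

day 6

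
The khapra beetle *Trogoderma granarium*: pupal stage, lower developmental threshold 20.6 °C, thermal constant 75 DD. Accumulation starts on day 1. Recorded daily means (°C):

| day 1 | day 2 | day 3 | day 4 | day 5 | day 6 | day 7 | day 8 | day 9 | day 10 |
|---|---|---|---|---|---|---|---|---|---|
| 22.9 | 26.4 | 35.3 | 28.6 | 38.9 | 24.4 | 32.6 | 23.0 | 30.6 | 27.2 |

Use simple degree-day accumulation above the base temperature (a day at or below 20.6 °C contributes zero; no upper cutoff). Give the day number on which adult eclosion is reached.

Daily DD above 20.6 °C: 2.3, 5.8, 14.7, 8.0, 18.3, 3.8, 12.0, 2.4, 10.0, 6.6.
Cumulative: 2.3, 8.1, 22.8, 30.8, 49.1, 52.9, 64.9, 67.3, 77.3, 83.9.
The total first reaches 75 DD on day 9.

day 9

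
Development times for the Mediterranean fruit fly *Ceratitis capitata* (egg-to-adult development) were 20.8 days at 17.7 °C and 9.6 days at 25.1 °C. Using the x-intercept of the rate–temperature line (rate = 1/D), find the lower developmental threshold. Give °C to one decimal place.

Under the model K = D·(T − T_b), so D₁·(T₁ − T_b) = D₂·(T₂ − T_b).
20.8·(17.7 − T_b) = 9.6·(25.1 − T_b)
T_b = (20.8·17.7 − 9.6·25.1) / (20.8 − 9.6) = 127.20 / 11.2 = 11.357 °C ≈ 11.4 °C.

11.4 °C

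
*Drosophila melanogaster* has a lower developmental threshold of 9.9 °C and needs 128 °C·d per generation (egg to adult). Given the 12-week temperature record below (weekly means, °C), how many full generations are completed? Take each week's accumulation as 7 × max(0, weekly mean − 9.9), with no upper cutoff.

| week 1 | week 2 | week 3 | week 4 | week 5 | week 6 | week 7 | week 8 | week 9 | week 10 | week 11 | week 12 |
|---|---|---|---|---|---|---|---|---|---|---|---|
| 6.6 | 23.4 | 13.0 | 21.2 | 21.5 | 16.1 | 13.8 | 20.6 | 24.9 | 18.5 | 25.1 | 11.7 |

Weekly DD (7 × max(0, T̄ − 9.9)): 0.0, 94.5, 21.7, 79.1, 81.2, 43.4, 27.3, 74.9, 105.0, 60.2, 106.4, 12.6.
Season total = 706.3 DD.
Complete generations = ⌊706.3 / 128⌋ = 5.

5 generations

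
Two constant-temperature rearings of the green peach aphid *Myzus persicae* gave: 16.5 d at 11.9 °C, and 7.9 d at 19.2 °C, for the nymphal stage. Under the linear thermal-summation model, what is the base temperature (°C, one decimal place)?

5.2 °C

Equal thermal constants: D₁(T₁ − T_b) = D₂(T₂ − T_b).
16.5·(11.9 − T_b) = 7.9·(19.2 − T_b)
T_b = (16.5·11.9 − 7.9·19.2) / (16.5 − 7.9) = 44.67 / 8.6 = 5.194 °C ≈ 5.2 °C.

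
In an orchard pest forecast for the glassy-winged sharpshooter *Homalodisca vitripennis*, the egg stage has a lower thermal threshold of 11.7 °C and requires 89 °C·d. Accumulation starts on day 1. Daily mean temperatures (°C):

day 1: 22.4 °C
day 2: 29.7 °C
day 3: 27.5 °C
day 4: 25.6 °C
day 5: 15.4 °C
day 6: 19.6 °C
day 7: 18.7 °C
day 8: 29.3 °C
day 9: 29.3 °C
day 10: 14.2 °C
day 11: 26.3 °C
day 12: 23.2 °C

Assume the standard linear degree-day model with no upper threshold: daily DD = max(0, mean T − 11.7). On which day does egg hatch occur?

day 8

Daily DD above 11.7 °C: 10.7, 18.0, 15.8, 13.9, 3.7, 7.9, 7.0, 17.6, 17.6, 2.5, 14.6, 11.5.
Cumulative: 10.7, 28.7, 44.5, 58.4, 62.1, 70.0, 77.0, 94.6, 112.2, 114.7, 129.3, 140.8.
The total first reaches 89 DD on day 8.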